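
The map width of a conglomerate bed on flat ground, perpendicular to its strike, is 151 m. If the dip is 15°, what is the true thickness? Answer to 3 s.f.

True thickness t = w · sin(dip) = 151 × sin 15°
t = 151 × 0.2588 = 39.082 m

39.1 m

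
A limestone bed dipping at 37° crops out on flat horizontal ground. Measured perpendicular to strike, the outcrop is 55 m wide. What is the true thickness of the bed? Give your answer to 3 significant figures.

33.1 m

True thickness t = w · sin(dip) = 55 × sin 37°
t = 55 × 0.6018 = 33.100 m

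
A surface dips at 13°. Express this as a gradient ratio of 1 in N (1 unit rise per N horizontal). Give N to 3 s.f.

1 in 4.33

1 : N means tan θ = 1/N, so N = 1/tan 13° = 1/0.2309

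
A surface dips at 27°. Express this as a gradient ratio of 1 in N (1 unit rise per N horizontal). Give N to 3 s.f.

1 : N means tan θ = 1/N, so N = 1/tan 27° = 1/0.5095

1 in 1.96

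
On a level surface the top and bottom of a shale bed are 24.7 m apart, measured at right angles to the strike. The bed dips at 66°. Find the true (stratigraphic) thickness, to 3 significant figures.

22.6 m

True thickness t = w · sin(dip) = 24.7 × sin 66°
t = 24.7 × 0.9135 = 22.565 m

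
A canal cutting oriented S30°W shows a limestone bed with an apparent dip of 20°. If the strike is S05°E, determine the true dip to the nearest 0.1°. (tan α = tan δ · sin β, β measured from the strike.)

β = acute angle between strike S05°E and section S30°W = 35°.
tan δ = tan α / sin β = tan 20° / sin 35° = 0.3640 / 0.5736 = 0.6346
true dip = arctan 0.6346 = 32.40°

32.4°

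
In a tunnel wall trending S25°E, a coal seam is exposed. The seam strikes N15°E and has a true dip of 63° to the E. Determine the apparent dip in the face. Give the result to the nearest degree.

52°

The strike is N15°E and the section trends S25°E; the acute angle between them is β = 40°.
tan(apparent dip) = tan 63° · sin 40° = 1.2615
apparent dip = arctan 1.2615 = 51.60°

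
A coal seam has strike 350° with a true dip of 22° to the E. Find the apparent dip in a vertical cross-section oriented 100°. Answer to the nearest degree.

The section lies 70° from the strike.
tan(apparent dip) = tan 22° · sin 70° = 0.3797
apparent dip = arctan 0.3797 = 20.79°

21°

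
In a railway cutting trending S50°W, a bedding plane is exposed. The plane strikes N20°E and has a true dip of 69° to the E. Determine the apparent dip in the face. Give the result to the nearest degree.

52°

The section lies 30° from the strike.
tan α = tan 69° × sin 30° = 2.6051 × 0.5000 = 1.3025
apparent dip = arctan 1.3025 = 52.49°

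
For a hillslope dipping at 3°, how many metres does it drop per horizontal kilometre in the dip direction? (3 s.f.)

52.4 m

drop per km = 1000 × tan 3° = 1000 × 0.0524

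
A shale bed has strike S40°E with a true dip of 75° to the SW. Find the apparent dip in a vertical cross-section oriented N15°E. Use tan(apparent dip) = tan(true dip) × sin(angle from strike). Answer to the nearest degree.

72°

The section lies 55° from the strike.
tan(apparent dip) = tan 75° · sin 55° = 3.0571
α = arctan(3.0571) = 71.89°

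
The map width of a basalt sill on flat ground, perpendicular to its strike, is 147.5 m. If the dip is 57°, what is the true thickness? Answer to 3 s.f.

True thickness t = w · sin(dip) = 147.5 × sin 57°
t = 147.5 × 0.8387 = 123.704 m

124 m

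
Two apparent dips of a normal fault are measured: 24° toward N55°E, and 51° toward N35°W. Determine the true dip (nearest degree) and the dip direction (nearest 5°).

true dip 53°, dip direction 345°

Each apparent-dip line lies in the plane. As unit vectors (x east, y north, z up), v₁ plunges 24°→N55°E and v₂ plunges 51°→N35°W.
The plane normal is n = v₁ × v₂ ∝ (-0.198, 0.728, 0.575).
tan δ = √(n_x²+n_y²)/n_z = 0.755/0.575, so δ = 52.7°.
Dip direction = atan2(-0.198, 0.728) = 345° (azimuth of n's horizontal projection).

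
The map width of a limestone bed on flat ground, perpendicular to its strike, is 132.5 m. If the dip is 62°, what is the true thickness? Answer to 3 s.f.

True thickness t = w · sin(dip) = 132.5 × sin 62°
t = 132.5 × 0.8829 = 116.991 m

117 m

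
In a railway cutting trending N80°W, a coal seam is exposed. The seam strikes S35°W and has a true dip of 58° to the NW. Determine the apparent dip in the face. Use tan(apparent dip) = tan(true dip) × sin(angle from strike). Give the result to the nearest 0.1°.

The strike is S35°W and the section trends N80°W; the acute angle between them is β = 65°.
tan(apparent dip) = tan 58° · sin 65° = 1.4504
α = arctan(1.4504) = 55.42°

55.4°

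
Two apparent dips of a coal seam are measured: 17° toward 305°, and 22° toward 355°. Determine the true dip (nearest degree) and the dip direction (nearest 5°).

Each apparent-dip line lies in the plane. As unit vectors (x east, y north, z up), v₁ plunges 17°→305° and v₂ plunges 22°→355°.
Cross product v₁ × v₂ gives the pole to the plane: n ∝ (-0.065, 0.270, 0.679).
True dip = arccos(n_z / |n|) = arccos(0.9257) = 22.2°.
Dip direction = azimuth of (n_x, n_y) = atan2(-0.065, 0.270) = 347°.

true dip 22°, dip direction 345°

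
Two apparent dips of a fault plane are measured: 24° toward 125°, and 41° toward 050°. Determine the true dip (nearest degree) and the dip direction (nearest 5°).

true dip 42°, dip direction 065°

Represent each trace as a vector plunging at its apparent dip toward its trend (east-north-up frame): v₁ = (0.748, -0.524, -0.407), v₂ = (0.578, 0.485, -0.656).
Cross product v₁ × v₂ gives the pole to the plane: n ∝ (0.541, 0.256, 0.666).
True dip = arccos(n_z / |n|) = arccos(0.7438) = 41.9°.
The horizontal component of n points toward azimuth atan2(n_x, n_y) = 65°, the dip direction.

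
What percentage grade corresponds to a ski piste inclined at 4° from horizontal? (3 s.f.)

grade % = 100 × tan 4° = 100 × 0.0699

6.99%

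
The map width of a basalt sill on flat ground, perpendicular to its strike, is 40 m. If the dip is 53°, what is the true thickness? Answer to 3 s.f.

31.9 m

True thickness t = w · sin(dip) = 40 × sin 53°
t = 40 × 0.7986 = 31.945 m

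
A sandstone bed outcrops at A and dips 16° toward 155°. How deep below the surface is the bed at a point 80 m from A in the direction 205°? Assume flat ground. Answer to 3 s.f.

14.7 m

The hole lies 50° from the dip direction, so the down-dip offset is 80 × cos 50° = 51.42 m.
Depth = down-dip offset × tan(dip) = 51.42 × tan 16° = 51.42 × 0.2867
Depth = 14.75 m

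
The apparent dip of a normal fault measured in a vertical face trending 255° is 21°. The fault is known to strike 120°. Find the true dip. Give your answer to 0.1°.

28.5°

β = acute angle between strike 120° and section 255° = 45°.
tan(true dip) = tan 21° / sin 45° = 0.5429
δ = arctan(0.5429) = 28.50°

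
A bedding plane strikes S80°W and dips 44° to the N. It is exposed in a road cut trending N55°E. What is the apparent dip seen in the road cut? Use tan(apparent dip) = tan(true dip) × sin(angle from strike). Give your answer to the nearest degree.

22°

Angle between strike (S80°W) and section (N55°E): β = 25°.
tan α = tan 44° × sin 25° = 0.9657 × 0.4226 = 0.4081
apparent dip = arctan 0.4081 = 22.20°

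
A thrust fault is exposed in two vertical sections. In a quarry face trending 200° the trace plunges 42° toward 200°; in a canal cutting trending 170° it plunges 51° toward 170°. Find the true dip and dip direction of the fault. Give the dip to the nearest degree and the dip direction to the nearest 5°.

Each apparent-dip line lies in the plane. As unit vectors (x east, y north, z up), v₁ plunges 42°→200° and v₂ plunges 51°→170°.
The plane normal is n = v₁ × v₂ ∝ (0.128, -0.271, 0.234).
Dip δ = arctan(|n_h|/n_z) = arctan(0.299/0.234) = 52.0°.
The horizontal component of n points toward azimuth atan2(n_x, n_y) = 155°, the dip direction.

true dip 52°, dip direction 155°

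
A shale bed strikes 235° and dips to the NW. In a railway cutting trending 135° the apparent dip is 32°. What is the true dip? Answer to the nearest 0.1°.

32.4°

The section is 80° from the strike.
tan(true dip) = tan 32° / sin 80° = 0.6345
δ = arctan(0.6345) = 32.40°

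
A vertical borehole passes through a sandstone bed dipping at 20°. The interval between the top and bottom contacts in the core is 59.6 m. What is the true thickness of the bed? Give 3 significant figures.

56.0 m

True thickness t = h · cos(dip) = 59.6 × cos 20°
t = 59.6 × 0.9397 = 56.006 m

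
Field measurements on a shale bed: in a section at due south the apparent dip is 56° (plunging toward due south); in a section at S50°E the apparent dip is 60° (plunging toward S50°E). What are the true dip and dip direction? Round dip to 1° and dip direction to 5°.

true dip 61°, dip direction 145°

Each apparent-dip line lies in the plane. As unit vectors (x east, y north, z up), v₁ plunges 56°→due south and v₂ plunges 60°→S50°E.
n = v₁ × v₂ = (0.218, -0.318, 0.214) (taken with n_z > 0).
Dip δ = arctan(|n_h|/n_z) = arctan(0.385/0.214) = 60.9°.
Dip direction = atan2(0.218, -0.318) = 146° (azimuth of n's horizontal projection).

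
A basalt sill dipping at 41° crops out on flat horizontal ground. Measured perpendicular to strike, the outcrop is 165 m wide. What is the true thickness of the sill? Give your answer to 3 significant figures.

108 m

True thickness t = w · sin(dip) = 165 × sin 41°
t = 165 × 0.6561 = 108.250 m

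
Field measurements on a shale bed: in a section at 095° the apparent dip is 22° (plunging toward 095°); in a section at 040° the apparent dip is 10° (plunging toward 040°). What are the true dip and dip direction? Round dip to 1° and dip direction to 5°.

The two traces are lines in the plane: v₁ = (sin 95°·cos 22°, cos 95°·cos 22°, −sin 22°), v₂ = (sin 40°·cos 10°, cos 40°·cos 10°, −sin 10°).
The plane normal is n = v₁ × v₂ ∝ (0.297, -0.077, 0.748).
tan δ = √(n_x²+n_y²)/n_z = 0.306/0.748, so δ = 22.3°.
Dip direction = azimuth of (n_x, n_y) = atan2(0.297, -0.077) = 105°.

true dip 22°, dip direction 105°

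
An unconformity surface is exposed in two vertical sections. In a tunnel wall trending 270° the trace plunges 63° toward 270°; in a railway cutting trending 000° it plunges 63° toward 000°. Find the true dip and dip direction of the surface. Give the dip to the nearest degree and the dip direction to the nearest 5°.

Represent each trace as a vector plunging at its apparent dip toward its trend (east-north-up frame): v₁ = (-0.454, -0.000, -0.891), v₂ = (0.000, 0.454, -0.891).
Cross product v₁ × v₂ gives the pole to the plane: n ∝ (-0.405, 0.405, 0.206).
True dip = arccos(n_z / |n|) = arccos(0.3390) = 70.2°.
Dip direction = atan2(-0.405, 0.405) = 315° (azimuth of n's horizontal projection).

true dip 70°, dip direction 315°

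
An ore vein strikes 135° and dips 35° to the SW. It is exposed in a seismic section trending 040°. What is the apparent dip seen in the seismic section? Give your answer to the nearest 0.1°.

Angle between strike (135°) and section (040°): β = 85°.
tan(apparent dip) = tan 35° · sin 85° = 0.6975
apparent dip = arctan 0.6975 = 34.90°

34.9°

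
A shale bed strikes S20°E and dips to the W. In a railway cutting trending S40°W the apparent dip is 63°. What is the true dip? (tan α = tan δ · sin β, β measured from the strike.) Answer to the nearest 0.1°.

66.2°

β = acute angle between strike S20°E and section S40°W = 60°.
tan δ = tan α / sin β = tan 63° / sin 60° = 1.9626 / 0.8660 = 2.2662
true dip = arctan 2.2662 = 66.19°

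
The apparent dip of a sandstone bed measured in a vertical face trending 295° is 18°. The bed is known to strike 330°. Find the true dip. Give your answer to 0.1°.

The section is 35° from the strike.
tan δ = tan α / sin β = tan 18° / sin 35° = 0.3249 / 0.5736 = 0.5665
true dip = arctan 0.5665 = 29.53°

29.5°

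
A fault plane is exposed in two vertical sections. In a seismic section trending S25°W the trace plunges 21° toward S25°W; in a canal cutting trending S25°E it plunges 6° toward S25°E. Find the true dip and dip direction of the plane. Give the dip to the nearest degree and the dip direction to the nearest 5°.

Represent each trace as a vector plunging at its apparent dip toward its trend (east-north-up frame): v₁ = (-0.395, -0.846, -0.358), v₂ = (0.420, -0.901, -0.105).
n = v₁ × v₂ = (-0.235, -0.192, 0.711) (taken with n_z > 0).
Dip δ = arctan(|n_h|/n_z) = arctan(0.303/0.711) = 23.1°.
Dip direction = atan2(-0.235, -0.192) = 231° (azimuth of n's horizontal projection).

true dip 23°, dip direction 230°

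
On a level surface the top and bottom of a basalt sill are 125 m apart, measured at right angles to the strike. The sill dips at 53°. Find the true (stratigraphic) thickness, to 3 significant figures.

True thickness t = w · sin(dip) = 125 × sin 53°
t = 125 × 0.7986 = 99.829 m

99.8 m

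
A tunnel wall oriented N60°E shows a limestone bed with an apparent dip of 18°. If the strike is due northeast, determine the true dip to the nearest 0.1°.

51.5°

The section is 15° from the strike.
tan δ = tan α / sin β = tan 18° / sin 15° = 0.3249 / 0.2588 = 1.2554
δ = arctan(1.2554) = 51.46°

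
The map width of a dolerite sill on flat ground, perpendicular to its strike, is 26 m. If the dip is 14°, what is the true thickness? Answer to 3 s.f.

True thickness t = w · sin(dip) = 26 × sin 14°
t = 26 × 0.2419 = 6.290 m

6.29 m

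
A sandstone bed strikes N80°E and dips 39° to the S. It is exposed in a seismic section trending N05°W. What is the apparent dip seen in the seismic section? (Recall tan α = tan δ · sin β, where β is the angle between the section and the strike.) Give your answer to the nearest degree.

The strike is N80°E and the section trends N05°W; the acute angle between them is β = 85°.
tan α = tan 39° × sin 85° = 0.8098 × 0.9962 = 0.8067
apparent dip = arctan 0.8067 = 38.89°

39°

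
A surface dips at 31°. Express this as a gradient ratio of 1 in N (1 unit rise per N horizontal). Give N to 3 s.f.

1 in 1.66

1 : N means tan θ = 1/N, so N = 1/tan 31° = 1/0.6009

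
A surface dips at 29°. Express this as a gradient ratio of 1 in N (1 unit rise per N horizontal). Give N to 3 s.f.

1 in 1.80

1 : N means tan θ = 1/N, so N = 1/tan 29° = 1/0.5543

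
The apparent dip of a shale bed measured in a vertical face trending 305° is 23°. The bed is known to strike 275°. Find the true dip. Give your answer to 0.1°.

40.3°

The section is 30° from the strike.
tan δ = tan α / sin β = tan 23° / sin 30° = 0.4245 / 0.5000 = 0.8489
true dip = arctan 0.8489 = 40.33°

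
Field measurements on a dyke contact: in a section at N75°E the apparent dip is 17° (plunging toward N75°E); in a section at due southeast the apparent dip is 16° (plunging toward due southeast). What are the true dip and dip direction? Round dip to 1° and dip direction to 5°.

Represent each trace as a vector plunging at its apparent dip toward its trend (east-north-up frame): v₁ = (0.924, 0.248, -0.292), v₂ = (0.680, -0.680, -0.276).
Cross product v₁ × v₂ gives the pole to the plane: n ∝ (0.267, -0.056, 0.796).
True dip = arccos(n_z / |n|) = arccos(0.9460) = 18.9°.
Dip direction = atan2(0.267, -0.056) = 102° (azimuth of n's horizontal projection).

true dip 19°, dip direction 100°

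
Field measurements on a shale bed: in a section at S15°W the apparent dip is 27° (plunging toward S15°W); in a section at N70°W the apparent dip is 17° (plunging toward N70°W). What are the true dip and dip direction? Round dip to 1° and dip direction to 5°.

true dip 32°, dip direction 230°

The two traces are lines in the plane: v₁ = (sin 195°·cos 27°, cos 195°·cos 27°, −sin 27°), v₂ = (sin 290°·cos 17°, cos 290°·cos 17°, −sin 17°).
Cross product v₁ × v₂ gives the pole to the plane: n ∝ (-0.400, -0.341, 0.849).
tan δ = √(n_x²+n_y²)/n_z = 0.525/0.849, so δ = 31.8°.
The horizontal component of n points toward azimuth atan2(n_x, n_y) = 230°, the dip direction.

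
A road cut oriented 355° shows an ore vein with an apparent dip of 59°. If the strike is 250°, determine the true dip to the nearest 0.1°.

β = acute angle between strike 250° and section 355° = 75°.
tan(true dip) = tan 59° / sin 75° = 1.7230
true dip = arctan 1.7230 = 59.87°

59.9°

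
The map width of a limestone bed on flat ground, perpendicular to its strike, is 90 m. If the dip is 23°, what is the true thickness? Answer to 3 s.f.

True thickness t = w · sin(dip) = 90 × sin 23°
t = 90 × 0.3907 = 35.166 m

35.2 m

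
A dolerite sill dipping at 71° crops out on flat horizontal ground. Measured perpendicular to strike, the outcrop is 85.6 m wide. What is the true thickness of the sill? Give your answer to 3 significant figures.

80.9 m

True thickness t = w · sin(dip) = 85.6 × sin 71°
t = 85.6 × 0.9455 = 80.936 m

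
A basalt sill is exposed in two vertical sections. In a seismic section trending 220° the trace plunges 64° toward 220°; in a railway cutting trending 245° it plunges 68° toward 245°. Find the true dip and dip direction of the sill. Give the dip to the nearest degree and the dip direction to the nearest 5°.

true dip 68°, dip direction 255°

The two traces are lines in the plane: v₁ = (sin 220°·cos 64°, cos 220°·cos 64°, −sin 64°), v₂ = (sin 245°·cos 68°, cos 245°·cos 68°, −sin 68°).
The plane normal is n = v₁ × v₂ ∝ (-0.169, -0.044, 0.069).
True dip = arccos(n_z / |n|) = arccos(0.3692) = 68.3°.
The horizontal component of n points toward azimuth atan2(n_x, n_y) = 255°, the dip direction.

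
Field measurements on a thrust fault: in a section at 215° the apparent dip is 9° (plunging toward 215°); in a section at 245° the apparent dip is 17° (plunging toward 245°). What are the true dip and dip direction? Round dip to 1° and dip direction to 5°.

Represent each trace as a vector plunging at its apparent dip toward its trend (east-north-up frame): v₁ = (-0.567, -0.809, -0.156), v₂ = (-0.867, -0.404, -0.292).
Cross product v₁ × v₂ gives the pole to the plane: n ∝ (-0.173, 0.030, 0.472).
tan δ = √(n_x²+n_y²)/n_z = 0.176/0.472, so δ = 20.4°.
Dip direction = atan2(-0.173, 0.030) = 280° (azimuth of n's horizontal projection).

true dip 20°, dip direction 280°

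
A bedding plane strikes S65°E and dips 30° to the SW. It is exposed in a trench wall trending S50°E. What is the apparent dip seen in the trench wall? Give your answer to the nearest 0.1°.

8.5°

Angle between strike (S65°E) and section (S50°E): β = 15°.
tan(apparent dip) = tan 30° · sin 15° = 0.1494
apparent dip = arctan 0.1494 = 8.50°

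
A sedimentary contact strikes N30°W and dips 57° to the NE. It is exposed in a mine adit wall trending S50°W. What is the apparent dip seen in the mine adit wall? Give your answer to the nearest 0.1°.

The strike is N30°W and the section trends S50°W; the acute angle between them is β = 80°.
tan(apparent dip) = tan 57° · sin 80° = 1.5165
apparent dip = arctan 1.5165 = 56.60°

56.6°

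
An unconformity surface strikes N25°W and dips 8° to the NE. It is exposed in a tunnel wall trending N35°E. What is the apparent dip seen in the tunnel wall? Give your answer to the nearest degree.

7°

The section lies 60° from the strike.
tan(apparent dip) = tan 8° · sin 60° = 0.1217
apparent dip = arctan 0.1217 = 6.94°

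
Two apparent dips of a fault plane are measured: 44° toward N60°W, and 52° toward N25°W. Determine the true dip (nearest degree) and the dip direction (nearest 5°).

Represent each trace as a vector plunging at its apparent dip toward its trend (east-north-up frame): v₁ = (-0.623, 0.360, -0.695), v₂ = (-0.260, 0.558, -0.788).
Cross product v₁ × v₂ gives the pole to the plane: n ∝ (-0.104, 0.310, 0.254).
Dip δ = arctan(|n_h|/n_z) = arctan(0.327/0.254) = 52.2°.
Dip direction = atan2(-0.104, 0.310) = 341° (azimuth of n's horizontal projection).

true dip 52°, dip direction 340°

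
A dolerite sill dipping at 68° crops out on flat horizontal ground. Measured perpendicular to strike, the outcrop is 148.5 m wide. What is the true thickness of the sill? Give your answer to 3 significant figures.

138 m

True thickness t = w · sin(dip) = 148.5 × sin 68°
t = 148.5 × 0.9272 = 137.687 m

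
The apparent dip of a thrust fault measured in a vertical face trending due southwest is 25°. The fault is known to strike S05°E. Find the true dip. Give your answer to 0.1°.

β = acute angle between strike S05°E and section due southwest = 50°.
tan(true dip) = tan 25° / sin 50° = 0.6087
true dip = arctan 0.6087 = 31.33°

31.3°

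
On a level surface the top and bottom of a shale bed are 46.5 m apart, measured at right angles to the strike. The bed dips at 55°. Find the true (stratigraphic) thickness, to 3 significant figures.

38.1 m

True thickness t = w · sin(dip) = 46.5 × sin 55°
t = 46.5 × 0.8192 = 38.091 m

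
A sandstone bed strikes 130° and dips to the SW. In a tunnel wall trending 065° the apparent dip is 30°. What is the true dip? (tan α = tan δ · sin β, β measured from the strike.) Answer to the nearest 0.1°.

32.5°

β = acute angle between strike 130° and section 065° = 65°.
tan(true dip) = tan 30° / sin 65° = 0.6370
δ = arctan(0.6370) = 32.50°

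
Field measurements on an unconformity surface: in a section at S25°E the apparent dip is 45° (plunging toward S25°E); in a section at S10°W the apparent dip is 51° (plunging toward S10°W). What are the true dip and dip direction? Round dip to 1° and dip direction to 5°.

true dip 51°, dip direction 190°

Represent each trace as a vector plunging at its apparent dip toward its trend (east-north-up frame): v₁ = (0.299, -0.641, -0.707), v₂ = (-0.109, -0.620, -0.777).
The plane normal is n = v₁ × v₂ ∝ (-0.060, -0.310, 0.255).
tan δ = √(n_x²+n_y²)/n_z = 0.315/0.255, so δ = 51.0°.
Dip direction = azimuth of (n_x, n_y) = atan2(-0.060, -0.310) = 191°.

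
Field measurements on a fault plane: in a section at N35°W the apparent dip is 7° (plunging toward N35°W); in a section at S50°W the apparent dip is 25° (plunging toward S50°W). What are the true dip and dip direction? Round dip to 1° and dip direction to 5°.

true dip 26°, dip direction 250°

Represent each trace as a vector plunging at its apparent dip toward its trend (east-north-up frame): v₁ = (-0.569, 0.813, -0.122), v₂ = (-0.694, -0.583, -0.423).
The plane normal is n = v₁ × v₂ ∝ (-0.415, -0.156, 0.896).
True dip = arccos(n_z / |n|) = arccos(0.8965) = 26.3°.
Dip direction = atan2(-0.415, -0.156) = 249° (azimuth of n's horizontal projection).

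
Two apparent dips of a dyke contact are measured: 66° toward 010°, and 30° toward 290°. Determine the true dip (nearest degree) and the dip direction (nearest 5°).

Each apparent-dip line lies in the plane. As unit vectors (x east, y north, z up), v₁ plunges 66°→010° and v₂ plunges 30°→290°.
The plane normal is n = v₁ × v₂ ∝ (0.070, 0.779, 0.347).
Dip δ = arctan(|n_h|/n_z) = arctan(0.782/0.347) = 66.1°.
The horizontal component of n points toward azimuth atan2(n_x, n_y) = 5°, the dip direction.

true dip 66°, dip direction 005°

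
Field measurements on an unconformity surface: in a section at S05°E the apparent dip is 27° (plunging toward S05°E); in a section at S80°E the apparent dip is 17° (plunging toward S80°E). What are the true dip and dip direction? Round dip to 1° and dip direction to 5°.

The two traces are lines in the plane: v₁ = (sin 175°·cos 27°, cos 175°·cos 27°, −sin 27°), v₂ = (sin 100°·cos 17°, cos 100°·cos 17°, −sin 17°).
n = v₁ × v₂ = (0.184, -0.405, 0.823) (taken with n_z > 0).
Dip δ = arctan(|n_h|/n_z) = arctan(0.445/0.823) = 28.4°.
The horizontal component of n points toward azimuth atan2(n_x, n_y) = 156°, the dip direction.

true dip 28°, dip direction 155°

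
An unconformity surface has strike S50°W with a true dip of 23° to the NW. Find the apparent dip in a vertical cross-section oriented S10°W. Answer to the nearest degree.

15°

The section lies 40° from the strike.
tan α = tan 23° × sin 40° = 0.4245 × 0.6428 = 0.2728
α = arctan(0.2728) = 15.26°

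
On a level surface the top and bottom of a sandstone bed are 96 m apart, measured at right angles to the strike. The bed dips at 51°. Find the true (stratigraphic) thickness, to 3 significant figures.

True thickness t = w · sin(dip) = 96 × sin 51°
t = 96 × 0.7771 = 74.606 m

74.6 m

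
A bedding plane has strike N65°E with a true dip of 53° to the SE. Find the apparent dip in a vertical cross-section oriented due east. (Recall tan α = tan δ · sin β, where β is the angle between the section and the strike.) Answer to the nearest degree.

29°

Angle between strike (N65°E) and section (due east): β = 25°.
tan(apparent dip) = tan 53° · sin 25° = 0.5608
apparent dip = arctan 0.5608 = 29.29°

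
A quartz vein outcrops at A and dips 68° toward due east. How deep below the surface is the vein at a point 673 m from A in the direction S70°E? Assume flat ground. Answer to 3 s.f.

1570 m

The hole lies 20° from the dip direction, so the down-dip offset is 673 × cos 20° = 632.41 m.
Depth = down-dip offset × tan(dip) = 632.41 × tan 68° = 632.41 × 2.4751
Depth = 1565.28 m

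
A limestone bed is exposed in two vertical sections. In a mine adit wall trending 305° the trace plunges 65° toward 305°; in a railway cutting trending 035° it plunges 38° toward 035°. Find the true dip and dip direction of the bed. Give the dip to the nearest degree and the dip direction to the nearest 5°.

true dip 66°, dip direction 325°

Each apparent-dip line lies in the plane. As unit vectors (x east, y north, z up), v₁ plunges 65°→305° and v₂ plunges 38°→035°.
The plane normal is n = v₁ × v₂ ∝ (-0.436, 0.623, 0.333).
tan δ = √(n_x²+n_y²)/n_z = 0.760/0.333, so δ = 66.3°.
Dip direction = azimuth of (n_x, n_y) = atan2(-0.436, 0.623) = 325°.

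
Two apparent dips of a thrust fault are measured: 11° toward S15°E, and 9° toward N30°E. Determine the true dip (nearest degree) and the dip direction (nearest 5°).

true dip 25°, dip direction 100°

Represent each trace as a vector plunging at its apparent dip toward its trend (east-north-up frame): v₁ = (0.254, -0.948, -0.191), v₂ = (0.494, 0.855, -0.156).
The plane normal is n = v₁ × v₂ ∝ (0.312, -0.054, 0.686).
Dip δ = arctan(|n_h|/n_z) = arctan(0.316/0.686) = 24.8°.
Dip direction = atan2(0.312, -0.054) = 100° (azimuth of n's horizontal projection).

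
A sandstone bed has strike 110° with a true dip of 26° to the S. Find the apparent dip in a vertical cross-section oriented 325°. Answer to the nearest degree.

16°

The section lies 35° from the strike.
tan(apparent dip) = tan 26° · sin 35° = 0.2798
α = arctan(0.2798) = 15.63°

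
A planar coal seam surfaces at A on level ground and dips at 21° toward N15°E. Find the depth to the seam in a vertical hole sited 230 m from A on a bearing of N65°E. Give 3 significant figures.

56.8 m

The hole lies 50° from the dip direction, so the down-dip offset is 230 × cos 50° = 147.84 m.
Depth = down-dip offset × tan(dip) = 147.84 × tan 21° = 147.84 × 0.3839
Depth = 56.75 m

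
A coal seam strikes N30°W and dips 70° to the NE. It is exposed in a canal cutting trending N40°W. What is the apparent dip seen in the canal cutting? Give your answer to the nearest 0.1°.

25.5°

Angle between strike (N30°W) and section (N40°W): β = 10°.
tan(apparent dip) = tan 70° · sin 10° = 0.4771
apparent dip = arctan 0.4771 = 25.51°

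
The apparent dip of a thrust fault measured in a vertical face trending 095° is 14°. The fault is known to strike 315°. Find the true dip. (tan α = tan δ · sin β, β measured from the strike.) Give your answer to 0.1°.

β = acute angle between strike 315° and section 095° = 40°.
tan(true dip) = tan 14° / sin 40° = 0.3879
true dip = arctan 0.3879 = 21.20°

21.2°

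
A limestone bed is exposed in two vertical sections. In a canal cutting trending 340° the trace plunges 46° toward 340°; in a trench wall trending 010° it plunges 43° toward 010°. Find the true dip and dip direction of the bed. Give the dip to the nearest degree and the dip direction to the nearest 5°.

true dip 46°, dip direction 345°

Each apparent-dip line lies in the plane. As unit vectors (x east, y north, z up), v₁ plunges 46°→340° and v₂ plunges 43°→010°.
n = v₁ × v₂ = (-0.073, 0.253, 0.254) (taken with n_z > 0).
Dip δ = arctan(|n_h|/n_z) = arctan(0.264/0.254) = 46.1°.
Dip direction = atan2(-0.073, 0.253) = 344° (azimuth of n's horizontal projection).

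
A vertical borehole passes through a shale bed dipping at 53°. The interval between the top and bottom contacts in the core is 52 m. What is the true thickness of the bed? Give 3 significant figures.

31.3 m

True thickness t = h · cos(dip) = 52 × cos 53°
t = 52 × 0.6018 = 31.294 m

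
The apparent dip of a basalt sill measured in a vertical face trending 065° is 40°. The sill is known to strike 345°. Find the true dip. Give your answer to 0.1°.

40.4°

The section is 80° from the strike.
tan(true dip) = tan 40° / sin 80° = 0.8520
δ = arctan(0.8520) = 40.43°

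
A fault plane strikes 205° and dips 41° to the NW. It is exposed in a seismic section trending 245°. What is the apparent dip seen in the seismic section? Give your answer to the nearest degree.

29°

The section lies 40° from the strike.
tan α = tan 41° × sin 40° = 0.8693 × 0.6428 = 0.5588
α = arctan(0.5588) = 29.20°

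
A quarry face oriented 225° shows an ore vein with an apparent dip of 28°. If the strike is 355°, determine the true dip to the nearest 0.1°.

34.8°

β = acute angle between strike 355° and section 225° = 50°.
tan δ = tan α / sin β = tan 28° / sin 50° = 0.5317 / 0.7660 = 0.6941
δ = arctan(0.6941) = 34.76°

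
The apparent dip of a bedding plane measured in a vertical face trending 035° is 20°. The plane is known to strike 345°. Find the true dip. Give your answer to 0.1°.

25.4°

β = acute angle between strike 345° and section 035° = 50°.
tan(true dip) = tan 20° / sin 50° = 0.4751
true dip = arctan 0.4751 = 25.41°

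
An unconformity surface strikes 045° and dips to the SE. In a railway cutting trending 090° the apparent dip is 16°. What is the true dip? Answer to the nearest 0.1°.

β = acute angle between strike 045° and section 090° = 45°.
tan(true dip) = tan 16° / sin 45° = 0.4055
δ = arctan(0.4055) = 22.07°

22.1°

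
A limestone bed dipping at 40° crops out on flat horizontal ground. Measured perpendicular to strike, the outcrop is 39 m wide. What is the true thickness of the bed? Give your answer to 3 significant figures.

25.1 m

True thickness t = w · sin(dip) = 39 × sin 40°
t = 39 × 0.6428 = 25.069 m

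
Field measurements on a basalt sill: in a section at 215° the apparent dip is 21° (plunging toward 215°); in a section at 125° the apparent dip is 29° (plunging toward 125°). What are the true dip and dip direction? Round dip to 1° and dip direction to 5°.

true dip 34°, dip direction 160°

Represent each trace as a vector plunging at its apparent dip toward its trend (east-north-up frame): v₁ = (-0.535, -0.765, -0.358), v₂ = (0.716, -0.502, -0.485).
The plane normal is n = v₁ × v₂ ∝ (0.191, -0.516, 0.817).
True dip = arccos(n_z / |n|) = arccos(0.8291) = 34.0°.
Dip direction = atan2(0.191, -0.516) = 160° (azimuth of n's horizontal projection).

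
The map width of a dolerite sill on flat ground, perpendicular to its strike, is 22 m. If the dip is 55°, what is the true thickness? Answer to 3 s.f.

True thickness t = w · sin(dip) = 22 × sin 55°
t = 22 × 0.8192 = 18.021 m

18.0 m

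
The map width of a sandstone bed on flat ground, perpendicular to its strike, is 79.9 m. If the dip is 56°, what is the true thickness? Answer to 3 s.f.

66.2 m

True thickness t = w · sin(dip) = 79.9 × sin 56°
t = 79.9 × 0.8290 = 66.240 m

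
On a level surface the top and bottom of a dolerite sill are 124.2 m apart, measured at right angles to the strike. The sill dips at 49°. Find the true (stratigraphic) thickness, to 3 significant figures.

True thickness t = w · sin(dip) = 124.2 × sin 49°
t = 124.2 × 0.7547 = 93.735 m

93.7 m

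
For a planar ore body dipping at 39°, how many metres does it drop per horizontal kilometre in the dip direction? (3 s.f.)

drop per km = 1000 × tan 39° = 1000 × 0.8098

810 m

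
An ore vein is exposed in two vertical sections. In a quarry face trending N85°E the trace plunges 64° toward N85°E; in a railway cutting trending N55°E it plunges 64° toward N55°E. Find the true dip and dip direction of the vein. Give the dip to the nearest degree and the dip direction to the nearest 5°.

true dip 65°, dip direction 070°

Each apparent-dip line lies in the plane. As unit vectors (x east, y north, z up), v₁ plunges 64°→N85°E and v₂ plunges 64°→N55°E.
Cross product v₁ × v₂ gives the pole to the plane: n ∝ (0.192, 0.070, 0.096).
True dip = arccos(n_z / |n|) = arccos(0.4262) = 64.8°.
Dip direction = azimuth of (n_x, n_y) = atan2(0.192, 0.070) = 70°.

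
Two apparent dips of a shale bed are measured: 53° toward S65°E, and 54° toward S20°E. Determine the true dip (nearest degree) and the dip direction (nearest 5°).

true dip 56°, dip direction 140°

Each apparent-dip line lies in the plane. As unit vectors (x east, y north, z up), v₁ plunges 53°→S65°E and v₂ plunges 54°→S20°E.
Cross product v₁ × v₂ gives the pole to the plane: n ∝ (0.235, -0.281, 0.250).
tan δ = √(n_x²+n_y²)/n_z = 0.366/0.250, so δ = 55.7°.
The horizontal component of n points toward azimuth atan2(n_x, n_y) = 140°, the dip direction.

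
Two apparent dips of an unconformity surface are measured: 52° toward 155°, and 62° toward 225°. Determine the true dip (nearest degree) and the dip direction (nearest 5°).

Represent each trace as a vector plunging at its apparent dip toward its trend (east-north-up frame): v₁ = (0.260, -0.558, -0.788), v₂ = (-0.332, -0.332, -0.883).
n = v₁ × v₂ = (-0.231, -0.491, 0.272) (taken with n_z > 0).
Dip δ = arctan(|n_h|/n_z) = arctan(0.543/0.272) = 63.4°.
Dip direction = atan2(-0.231, -0.491) = 205° (azimuth of n's horizontal projection).

true dip 63°, dip direction 205°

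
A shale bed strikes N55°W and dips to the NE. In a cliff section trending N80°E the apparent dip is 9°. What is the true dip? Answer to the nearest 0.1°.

The section is 45° from the strike.
tan(true dip) = tan 9° / sin 45° = 0.2240
true dip = arctan 0.2240 = 12.63°

12.6°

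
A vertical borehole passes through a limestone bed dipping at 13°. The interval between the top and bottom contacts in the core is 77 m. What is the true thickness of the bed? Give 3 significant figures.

True thickness t = h · cos(dip) = 77 × cos 13°
t = 77 × 0.9744 = 75.026 m

75.0 m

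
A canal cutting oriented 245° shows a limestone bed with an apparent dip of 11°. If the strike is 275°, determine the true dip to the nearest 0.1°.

21.2°

The section is 30° from the strike.
tan(true dip) = tan 11° / sin 30° = 0.3888
true dip = arctan 0.3888 = 21.24°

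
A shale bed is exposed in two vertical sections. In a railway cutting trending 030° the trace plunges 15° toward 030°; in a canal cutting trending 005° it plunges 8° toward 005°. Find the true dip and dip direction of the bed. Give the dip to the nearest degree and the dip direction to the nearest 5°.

Each apparent-dip line lies in the plane. As unit vectors (x east, y north, z up), v₁ plunges 15°→030° and v₂ plunges 8°→005°.
The plane normal is n = v₁ × v₂ ∝ (0.139, 0.045, 0.404).
Dip δ = arctan(|n_h|/n_z) = arctan(0.146/0.404) = 19.9°.
The horizontal component of n points toward azimuth atan2(n_x, n_y) = 72°, the dip direction.

true dip 20°, dip direction 070°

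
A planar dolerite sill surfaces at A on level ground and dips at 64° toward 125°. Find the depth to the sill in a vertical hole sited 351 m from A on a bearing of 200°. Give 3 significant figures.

The hole lies 75° from the dip direction, so the down-dip offset is 351 × cos 75° = 90.85 m.
Depth = down-dip offset × tan(dip) = 90.85 × tan 64° = 90.85 × 2.0503
Depth = 186.26 m

186 m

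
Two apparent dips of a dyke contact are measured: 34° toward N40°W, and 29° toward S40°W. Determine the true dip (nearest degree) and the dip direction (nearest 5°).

Represent each trace as a vector plunging at its apparent dip toward its trend (east-north-up frame): v₁ = (-0.533, 0.635, -0.559), v₂ = (-0.562, -0.670, -0.485).
Cross product v₁ × v₂ gives the pole to the plane: n ∝ (-0.683, 0.056, 0.714).
tan δ = √(n_x²+n_y²)/n_z = 0.685/0.714, so δ = 43.8°.
Dip direction = atan2(-0.683, 0.056) = 275° (azimuth of n's horizontal projection).

true dip 44°, dip direction 275°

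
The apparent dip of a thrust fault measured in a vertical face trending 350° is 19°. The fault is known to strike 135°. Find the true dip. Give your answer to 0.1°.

The section is 35° from the strike.
tan δ = tan α / sin β = tan 19° / sin 35° = 0.3443 / 0.5736 = 0.6003
δ = arctan(0.6003) = 30.98°

31.0°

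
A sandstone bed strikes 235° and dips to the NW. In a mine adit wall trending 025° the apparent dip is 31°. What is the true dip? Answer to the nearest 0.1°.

The section is 30° from the strike.
tan δ = tan α / sin β = tan 31° / sin 30° = 0.6009 / 0.5000 = 1.2017
δ = arctan(1.2017) = 50.23°

50.2°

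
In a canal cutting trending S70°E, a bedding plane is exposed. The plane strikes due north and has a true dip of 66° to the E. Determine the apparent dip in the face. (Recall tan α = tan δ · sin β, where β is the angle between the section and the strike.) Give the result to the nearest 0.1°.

Angle between strike (due north) and section (S70°E): β = 70°.
tan α = tan 66° × sin 70° = 2.2460 × 0.9397 = 2.1106
apparent dip = arctan 2.1106 = 64.65°

64.6°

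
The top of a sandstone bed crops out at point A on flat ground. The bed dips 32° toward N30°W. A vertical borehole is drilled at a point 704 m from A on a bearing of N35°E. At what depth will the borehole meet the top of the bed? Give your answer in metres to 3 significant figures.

The hole lies 65° from the dip direction, so the down-dip offset is 704 × cos 65° = 297.52 m.
Depth = down-dip offset × tan(dip) = 297.52 × tan 32° = 297.52 × 0.6249
Depth = 185.91 m

186 m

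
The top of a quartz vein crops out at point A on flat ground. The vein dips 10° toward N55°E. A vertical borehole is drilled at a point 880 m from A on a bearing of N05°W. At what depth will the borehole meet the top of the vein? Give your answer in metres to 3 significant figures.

77.6 m

The hole lies 60° from the dip direction, so the down-dip offset is 880 × cos 60° = 440.00 m.
Depth = down-dip offset × tan(dip) = 440.00 × tan 10° = 440.00 × 0.1763
Depth = 77.58 m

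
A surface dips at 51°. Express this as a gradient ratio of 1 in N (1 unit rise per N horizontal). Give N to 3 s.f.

1 in 0.810

1 : N means tan θ = 1/N, so N = 1/tan 51° = 1/1.2349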